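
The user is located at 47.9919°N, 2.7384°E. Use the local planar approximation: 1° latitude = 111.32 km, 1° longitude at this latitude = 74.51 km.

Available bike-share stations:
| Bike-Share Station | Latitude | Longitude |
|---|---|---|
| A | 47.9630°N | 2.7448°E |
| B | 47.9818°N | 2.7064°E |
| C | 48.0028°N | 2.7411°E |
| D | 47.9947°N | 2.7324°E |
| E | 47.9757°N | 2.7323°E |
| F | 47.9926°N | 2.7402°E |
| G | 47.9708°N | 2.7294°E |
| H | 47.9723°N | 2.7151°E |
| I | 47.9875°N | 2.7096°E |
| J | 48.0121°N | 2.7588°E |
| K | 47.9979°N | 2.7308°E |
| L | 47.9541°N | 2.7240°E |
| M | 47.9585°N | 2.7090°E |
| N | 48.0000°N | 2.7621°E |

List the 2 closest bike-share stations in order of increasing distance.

Distances from 47.9919°N, 2.7384°E:
A: √((-0.0289·111.32)² + (0.0064·74.51)²) = √(10.350041 + 0.227399) = 3.2523 km
B: √((-0.0101·111.32)² + (-0.0320·74.51)²) = √(1.264122 + 5.684982) = 2.6361 km
C: √((0.0109·111.32)² + (0.0027·74.51)²) = √(1.472310 + 0.040472) = 1.2300 km
D: √((0.0028·111.32)² + (-0.0060·74.51)²) = √(0.097154 + 0.199863) = 0.5450 km
E: √((-0.0162·111.32)² + (-0.0061·74.51)²) = √(3.252194 + 0.206580) = 1.8598 km
F: √((0.0007·111.32)² + (0.0018·74.51)²) = √(0.006072 + 0.017988) = 0.1551 km
G: √((-0.0211·111.32)² + (-0.0090·74.51)²) = √(5.517106 + 0.449691) = 2.4427 km
H: √((-0.0196·111.32)² + (-0.0233·74.51)²) = √(4.760565 + 3.013984) = 2.7883 km
I: √((-0.0044·111.32)² + (-0.0288·74.51)²) = √(0.239912 + 4.604835) = 2.2011 km
J: √((0.0202·111.32)² + (0.0204·74.51)²) = √(5.056490 + 2.310412) = 2.7142 km
K: √((0.0060·111.32)² + (-0.0076·74.51)²) = √(0.446117 + 0.320669) = 0.8757 km
L: √((-0.0378·111.32)² + (-0.0144·74.51)²) = √(17.706389 + 1.151209) = 4.3425 km
M: √((-0.0334·111.32)² + (-0.0294·74.51)²) = √(13.824178 + 4.798702) = 4.3154 km
N: √((0.0081·111.32)² + (0.0237·74.51)²) = √(0.813048 + 3.118357) = 1.9828 km
Sorted: F (0.1551 km) < D (0.5450 km) < K (0.8757 km) < C (1.2300 km) < …

F, D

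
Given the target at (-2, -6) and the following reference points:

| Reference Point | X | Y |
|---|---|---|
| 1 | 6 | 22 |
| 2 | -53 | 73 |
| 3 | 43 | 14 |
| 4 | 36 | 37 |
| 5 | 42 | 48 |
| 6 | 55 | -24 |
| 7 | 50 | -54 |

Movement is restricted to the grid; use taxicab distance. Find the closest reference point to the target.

1

Distances from (-2, -6):
1: 36
2: 130
3: 65
4: 81
5: 98
6: 75
7: 100
Minimum: 1 at 36.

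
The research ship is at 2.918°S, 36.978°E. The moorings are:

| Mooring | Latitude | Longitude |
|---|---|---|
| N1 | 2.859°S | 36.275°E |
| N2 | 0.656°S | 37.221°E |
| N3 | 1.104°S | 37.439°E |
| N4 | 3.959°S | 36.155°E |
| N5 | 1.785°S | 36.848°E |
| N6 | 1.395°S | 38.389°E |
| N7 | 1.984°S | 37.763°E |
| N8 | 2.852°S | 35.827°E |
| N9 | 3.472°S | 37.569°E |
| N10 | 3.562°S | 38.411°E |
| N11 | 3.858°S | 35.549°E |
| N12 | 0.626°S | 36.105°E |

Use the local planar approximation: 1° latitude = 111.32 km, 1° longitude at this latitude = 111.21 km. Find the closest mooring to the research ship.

Distances from 2.918°S, 36.978°E:
N1: 78.456 km
N2: 253.252 km
N3: 208.341 km
N4: 147.669 km
N5: 126.951 km
N6: 231.013 km
N7: 135.763 km
N8: 128.213 km
N9: 90.128 km
N10: 174.746 km
N11: 190.276 km
N12: 272.993 km
Minimum: N1 at 78.456 km.

N1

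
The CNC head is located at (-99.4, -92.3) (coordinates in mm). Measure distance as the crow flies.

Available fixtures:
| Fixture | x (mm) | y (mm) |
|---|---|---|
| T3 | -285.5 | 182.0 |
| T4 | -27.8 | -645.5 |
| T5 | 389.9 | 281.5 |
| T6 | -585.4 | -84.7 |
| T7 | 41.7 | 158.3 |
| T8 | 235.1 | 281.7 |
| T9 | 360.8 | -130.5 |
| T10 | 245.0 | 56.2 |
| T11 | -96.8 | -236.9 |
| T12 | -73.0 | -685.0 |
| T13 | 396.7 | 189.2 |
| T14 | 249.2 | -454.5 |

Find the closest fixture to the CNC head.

Distances from (-99.4, -92.3):
T3: √((-186.1)² + (274.3)²) = √(34633.210 + 75240.490) = 331.5 mm
T4: √((71.6)² + (-553.2)²) = √(5126.560 + 306030.240) = 557.8 mm
T5: √((489.3)² + (373.8)²) = √(239414.490 + 139726.440) = 615.7 mm
T6: √((-486.0)² + (7.6)²) = √(236196.000 + 57.760) = 486.1 mm
T7: √((141.1)² + (250.6)²) = √(19909.210 + 62800.360) = 287.6 mm
T8: √((334.5)² + (374.0)²) = √(111890.250 + 139876.000) = 501.8 mm
T9: √((460.2)² + (-38.2)²) = √(211784.040 + 1459.240) = 461.8 mm
T10: √((344.4)² + (148.5)²) = √(118611.360 + 22052.250) = 375.1 mm
T11: √((2.6)² + (-144.6)²) = √(6.760 + 20909.160) = 144.6 mm
T12: √((26.4)² + (-592.7)²) = √(696.960 + 351293.290) = 593.3 mm
T13: √((496.1)² + (281.5)²) = √(246115.210 + 79242.250) = 570.4 mm
T14: √((348.6)² + (-362.2)²) = √(121521.960 + 131188.840) = 502.7 mm
Minimum: T11 at 144.6 mm.

T11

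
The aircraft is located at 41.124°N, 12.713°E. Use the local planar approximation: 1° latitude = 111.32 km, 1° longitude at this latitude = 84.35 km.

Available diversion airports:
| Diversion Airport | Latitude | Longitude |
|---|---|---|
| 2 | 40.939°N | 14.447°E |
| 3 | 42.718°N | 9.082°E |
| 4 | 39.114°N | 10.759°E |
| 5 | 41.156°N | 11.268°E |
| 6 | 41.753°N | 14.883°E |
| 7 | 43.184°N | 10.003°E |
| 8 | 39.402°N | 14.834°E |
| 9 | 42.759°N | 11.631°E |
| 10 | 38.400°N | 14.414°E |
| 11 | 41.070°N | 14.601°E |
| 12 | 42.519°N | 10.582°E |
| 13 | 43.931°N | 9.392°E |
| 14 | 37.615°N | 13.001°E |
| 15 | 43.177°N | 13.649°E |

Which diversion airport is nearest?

5

Distances from 41.124°N, 12.713°E:
2: 147.706 km
3: 353.964 km
4: 277.905 km
5: 121.938 km
6: 195.975 km
7: 323.790 km
8: 262.209 km
9: 203.609 km
10: 335.467 km
11: 159.366 km
12: 237.540 km
13: 419.656 km
14: 391.377 km
15: 241.793 km
Minimum: 5 at 121.938 km.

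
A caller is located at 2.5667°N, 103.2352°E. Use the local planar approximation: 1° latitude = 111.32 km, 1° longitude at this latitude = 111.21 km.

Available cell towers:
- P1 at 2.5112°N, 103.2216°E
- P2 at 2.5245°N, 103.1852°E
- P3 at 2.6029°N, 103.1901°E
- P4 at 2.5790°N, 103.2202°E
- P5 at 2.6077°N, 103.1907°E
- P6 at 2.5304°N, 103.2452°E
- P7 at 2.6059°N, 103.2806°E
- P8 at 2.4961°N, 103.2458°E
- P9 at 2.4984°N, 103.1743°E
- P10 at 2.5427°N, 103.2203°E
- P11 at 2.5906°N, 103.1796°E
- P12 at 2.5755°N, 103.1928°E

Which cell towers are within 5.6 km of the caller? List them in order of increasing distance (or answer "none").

Distances from 2.5667°N, 103.2352°E:
P1: √((-0.0555·111.32)² + (-0.0136·111.21)²) = √(38.170897 + 2.287523) = 6.3607 km
P2: √((-0.0422·111.32)² + (-0.0500·111.21)²) = √(22.068423 + 30.919160) = 7.2793 km
P3: √((0.0362·111.32)² + (-0.0451·111.21)²) = √(16.239159 + 25.155952) = 6.4339 km
P4: √((0.0123·111.32)² + (-0.0150·111.21)²) = √(1.874807 + 2.782724) = 2.1581 km
P5: √((0.0410·111.32)² + (-0.0445·111.21)²) = √(20.831191 + 24.491067) = 6.7322 km
P6: √((-0.0363·111.32)² + (0.0100·111.21)²) = √(16.329002 + 1.236766) = 4.1912 km
P7: √((0.0392·111.32)² + (0.0454·111.21)²) = √(19.042262 + 25.491735) = 6.6734 km
P8: √((-0.0706·111.32)² + (0.0106·111.21)²) = √(61.766899 + 1.389631) = 7.9471 km
P9: √((-0.0683·111.32)² + (-0.0609·111.21)²) = √(57.807981 + 45.869316) = 10.1822 km
P10: √((-0.0240·111.32)² + (-0.0149·111.21)²) = √(7.137874 + 2.745745) = 3.1438 km
P11: √((0.0239·111.32)² + (-0.0556·111.21)²) = √(7.078516 + 38.232902) = 6.7314 km
P12: √((0.0088·111.32)² + (-0.0424·111.21)²) = √(0.959648 + 22.234092) = 4.8160 km
Threshold 5.6 km: P4 (2.1581 km), P10 (3.1438 km), P6 (4.1912 km), P12 (4.8160 km) are within range.

P4, P10, P6, P12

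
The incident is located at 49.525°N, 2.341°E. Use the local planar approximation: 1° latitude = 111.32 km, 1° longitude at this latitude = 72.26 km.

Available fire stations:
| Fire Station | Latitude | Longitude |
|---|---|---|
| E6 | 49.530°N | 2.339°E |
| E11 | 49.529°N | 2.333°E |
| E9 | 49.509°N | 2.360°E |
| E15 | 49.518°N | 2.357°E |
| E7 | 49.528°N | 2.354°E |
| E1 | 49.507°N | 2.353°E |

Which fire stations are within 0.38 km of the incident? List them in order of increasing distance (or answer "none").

none

Distances from 49.525°N, 2.341°E:
E6: 0.575 km
E11: 0.730 km
E9: 2.249 km
E15: 1.394 km
E7: 0.997 km
E1: 2.183 km
Threshold 0.38 km: none within range.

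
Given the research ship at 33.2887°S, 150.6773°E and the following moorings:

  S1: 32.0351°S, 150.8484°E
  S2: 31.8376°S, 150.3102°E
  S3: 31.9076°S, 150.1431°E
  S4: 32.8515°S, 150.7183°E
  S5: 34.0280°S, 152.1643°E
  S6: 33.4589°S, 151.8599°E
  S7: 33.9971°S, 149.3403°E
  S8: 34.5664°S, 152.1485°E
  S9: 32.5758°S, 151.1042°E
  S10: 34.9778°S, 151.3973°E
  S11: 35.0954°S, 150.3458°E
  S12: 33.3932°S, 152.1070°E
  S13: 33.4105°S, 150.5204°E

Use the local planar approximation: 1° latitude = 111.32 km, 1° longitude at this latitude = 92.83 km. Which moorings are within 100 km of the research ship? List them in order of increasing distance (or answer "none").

S13, S4, S9

Distances from 33.2887°S, 150.6773°E:
S1: 140.4517 km
S2: 165.0919 km
S3: 161.5437 km
S4: 48.8177 km
S5: 160.7098 km
S6: 111.4037 km
S7: 147.0475 km
S8: 197.1856 km
S9: 88.7045 km
S10: 199.5564 km
S11: 203.4625 km
S12: 133.2279 km
S13: 19.8993 km
Threshold 100 km: S13 (19.8993 km), S4 (48.8177 km), S9 (88.7045 km) are within range.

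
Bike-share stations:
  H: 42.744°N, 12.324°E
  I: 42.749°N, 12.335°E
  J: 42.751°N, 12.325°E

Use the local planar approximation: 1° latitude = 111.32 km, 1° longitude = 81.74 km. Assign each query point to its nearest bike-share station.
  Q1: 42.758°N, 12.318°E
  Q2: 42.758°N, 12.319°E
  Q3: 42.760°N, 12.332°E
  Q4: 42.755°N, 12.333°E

Q1→J; Q2→J; Q3→J; Q4→I

Q1 at 42.758°N, 12.318°E:
  H: 1.634 km
  I: 1.713 km
  J: 0.967 km
  → nearest: J (0.967 km)
Q2 at 42.758°N, 12.319°E:
  H: 1.611 km
  I: 1.647 km
  J: 0.921 km
  → nearest: J (0.921 km)
Q3 at 42.760°N, 12.332°E:
  H: 1.897 km
  I: 1.249 km
  J: 1.154 km
  → nearest: J (1.154 km)
Q4 at 42.755°N, 12.333°E:
  H: 1.429 km
  I: 0.688 km
  J: 0.791 km
  → nearest: I (0.688 km)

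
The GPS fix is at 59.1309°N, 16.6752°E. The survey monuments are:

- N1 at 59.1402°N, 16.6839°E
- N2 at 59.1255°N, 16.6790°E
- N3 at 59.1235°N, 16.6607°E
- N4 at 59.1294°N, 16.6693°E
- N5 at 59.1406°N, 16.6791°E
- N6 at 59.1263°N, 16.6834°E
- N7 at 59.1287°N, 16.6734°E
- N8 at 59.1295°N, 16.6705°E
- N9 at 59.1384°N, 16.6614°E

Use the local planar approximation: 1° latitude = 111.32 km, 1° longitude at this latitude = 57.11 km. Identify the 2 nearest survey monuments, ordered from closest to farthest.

Distances from 59.1309°N, 16.6752°E:
N1: 1.1483 km
N2: 0.6391 km
N3: 1.1680 km
N4: 0.3761 km
N5: 1.1025 km
N6: 0.6939 km
N7: 0.2656 km
N8: 0.3104 km
N9: 1.1481 km
Sorted: N7 (0.2656 km) < N8 (0.3104 km) < N4 (0.3761 km) < N2 (0.6391 km) < …

N7, N8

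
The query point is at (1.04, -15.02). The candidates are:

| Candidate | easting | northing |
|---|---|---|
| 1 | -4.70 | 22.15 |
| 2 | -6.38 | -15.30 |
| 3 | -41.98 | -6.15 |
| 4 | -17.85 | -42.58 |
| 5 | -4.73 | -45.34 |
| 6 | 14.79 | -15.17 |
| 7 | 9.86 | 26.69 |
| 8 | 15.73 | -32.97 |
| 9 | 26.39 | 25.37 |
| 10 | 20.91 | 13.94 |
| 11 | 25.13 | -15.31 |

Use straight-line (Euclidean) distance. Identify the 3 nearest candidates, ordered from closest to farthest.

Distances from (1.04, -15.02):
1: 37.61
2: 7.43
3: 43.92
4: 33.41
5: 30.86
6: 13.75
7: 42.63
8: 23.19
9: 47.69
10: 35.12
11: 24.09
Sorted: 2 (7.43) < 6 (13.75) < 8 (23.19) < 11 (24.09) < 5 (30.86) < …

2, 6, 8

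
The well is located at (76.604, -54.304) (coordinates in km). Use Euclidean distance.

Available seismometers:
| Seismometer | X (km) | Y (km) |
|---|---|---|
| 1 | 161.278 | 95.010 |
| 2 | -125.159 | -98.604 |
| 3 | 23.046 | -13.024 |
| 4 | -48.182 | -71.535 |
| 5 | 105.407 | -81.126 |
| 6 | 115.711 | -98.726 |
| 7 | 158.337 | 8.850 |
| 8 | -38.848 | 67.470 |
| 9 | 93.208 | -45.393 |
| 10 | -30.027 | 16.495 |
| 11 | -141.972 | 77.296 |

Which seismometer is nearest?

Distances from (76.604, -54.304):
1: 171.652 km
2: 206.569 km
3: 67.620 km
4: 125.970 km
5: 39.358 km
6: 59.183 km
7: 103.289 km
8: 167.804 km
9: 18.844 km
10: 127.995 km
11: 255.135 km
Minimum: 9 at 18.844 km.

9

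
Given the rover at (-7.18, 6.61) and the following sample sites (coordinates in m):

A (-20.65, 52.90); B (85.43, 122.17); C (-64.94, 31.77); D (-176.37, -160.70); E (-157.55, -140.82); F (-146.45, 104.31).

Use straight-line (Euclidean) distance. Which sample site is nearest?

A

Distances from (-7.18, 6.61):
A: √((-13.47)² + (46.29)²) = √(181.4409 + 2142.7641) = 48.21 m
B: √((92.61)² + (115.56)²) = √(8576.6121 + 13354.1136) = 148.09 m
C: √((-57.76)² + (25.16)²) = √(3336.2176 + 633.0256) = 63.00 m
D: √((-169.19)² + (-167.31)²) = √(28625.2561 + 27992.6361) = 237.95 m
E: √((-150.37)² + (-147.43)²) = √(22611.1369 + 21735.6049) = 210.59 m
F: √((-139.27)² + (97.70)²) = √(19396.1329 + 9545.2900) = 170.12 m
Minimum: A at 48.21 m.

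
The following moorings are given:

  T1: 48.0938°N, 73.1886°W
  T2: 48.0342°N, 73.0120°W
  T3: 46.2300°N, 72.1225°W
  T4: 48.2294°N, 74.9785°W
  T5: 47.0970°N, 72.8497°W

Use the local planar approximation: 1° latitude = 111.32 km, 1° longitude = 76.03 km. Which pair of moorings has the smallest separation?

Pairwise distances:
T1–T2: 14.9767 km
T2–T5: 105.0563 km
T3–T5: 111.2291 km
T1–T5: 113.9161 km
T1–T4: 136.9207 km
T2–T4: 151.0838 km
T4–T5: 205.1514 km
T2–T3: 211.9240 km
T1–T3: 222.7492 km
T3–T4: 310.9491 km
Closest pair: T1–T2 at 14.9767 km.

T1 and T2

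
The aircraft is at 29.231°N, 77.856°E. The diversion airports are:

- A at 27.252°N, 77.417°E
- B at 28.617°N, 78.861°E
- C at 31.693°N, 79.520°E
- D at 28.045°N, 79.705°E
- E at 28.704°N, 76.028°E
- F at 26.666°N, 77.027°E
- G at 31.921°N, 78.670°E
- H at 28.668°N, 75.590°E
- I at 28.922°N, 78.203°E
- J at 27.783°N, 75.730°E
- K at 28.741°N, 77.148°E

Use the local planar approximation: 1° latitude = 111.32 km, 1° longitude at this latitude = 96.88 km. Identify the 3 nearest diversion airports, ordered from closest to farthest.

Distances from 29.231°N, 77.856°E:
A: √((-1.979·111.32)² + (-0.439·96.88)²) = √(48533.09457 + 1808.82812) = 224.370 km
B: √((-0.614·111.32)² + (1.005·96.88)²) = √(4671.78812 + 9479.82639) = 118.961 km
C: √((2.462·111.32)² + (1.664·96.88)²) = √(75114.27720 + 25988.12244) = 317.966 km
D: √((-1.186·111.32)² + (1.849·96.88)²) = √(17430.73793 + 32087.95815) = 222.528 km
E: √((-0.527·111.32)² + (-1.828·96.88)²) = √(3441.65732 + 31363.21990) = 186.561 km
F: √((-2.565·111.32)² + (-0.829·96.88)²) = √(81530.69308 + 6450.26149) = 296.616 km
G: √((2.690·111.32)² + (0.814·96.88)²) = √(89670.78162 + 6218.95007) = 309.661 km
H: √((-0.563·111.32)² + (-2.266·96.88)²) = √(3927.92498 + 48193.45602) = 228.301 km
I: √((-0.309·111.32)² + (0.347·96.88)²) = √(1183.21415 + 1130.12689) = 48.097 km
J: √((-1.448·111.32)² + (-2.126·96.88)²) = √(25982.65454 + 42422.35566) = 261.544 km
K: √((-0.490·111.32)² + (-0.708·96.88)²) = √(2975.35339 + 4704.73077) = 87.636 km
Sorted: I (48.097 km) < K (87.636 km) < B (118.961 km) < E (186.561 km) < D (222.528 km) < …

I, K, B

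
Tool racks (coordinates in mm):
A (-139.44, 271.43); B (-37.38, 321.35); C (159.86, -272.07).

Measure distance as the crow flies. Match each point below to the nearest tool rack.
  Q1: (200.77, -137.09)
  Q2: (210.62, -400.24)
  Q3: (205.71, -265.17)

Q1→C; Q2→C; Q3→C

Q1 at (200.77, -137.09):
  A: √((-340.21)² + (408.52)²) = √(115742.8441 + 166888.5904) = 531.63 mm
  B: √((-238.15)² + (458.44)²) = √(56715.4225 + 210167.2336) = 516.61 mm
  C: √((-40.91)² + (-134.98)²) = √(1673.6281 + 18219.6004) = 141.04 mm
  → nearest: C (141.04 mm)
Q2 at (210.62, -400.24):
  A: √((-350.06)² + (671.67)²) = √(122542.0036 + 451140.5889) = 757.42 mm
  B: √((-248.00)² + (721.59)²) = √(61504.0000 + 520692.1281) = 763.02 mm
  C: √((-50.76)² + (128.17)²) = √(2576.5776 + 16427.5489) = 137.86 mm
  → nearest: C (137.86 mm)
Q3 at (205.71, -265.17):
  A: √((-345.15)² + (536.60)²) = √(119128.5225 + 287939.5600) = 638.02 mm
  B: √((-243.09)² + (586.52)²) = √(59092.7481 + 344005.7104) = 634.90 mm
  C: √((-45.85)² + (-6.90)²) = √(2102.2225 + 47.6100) = 46.37 mm
  → nearest: C (46.37 mm)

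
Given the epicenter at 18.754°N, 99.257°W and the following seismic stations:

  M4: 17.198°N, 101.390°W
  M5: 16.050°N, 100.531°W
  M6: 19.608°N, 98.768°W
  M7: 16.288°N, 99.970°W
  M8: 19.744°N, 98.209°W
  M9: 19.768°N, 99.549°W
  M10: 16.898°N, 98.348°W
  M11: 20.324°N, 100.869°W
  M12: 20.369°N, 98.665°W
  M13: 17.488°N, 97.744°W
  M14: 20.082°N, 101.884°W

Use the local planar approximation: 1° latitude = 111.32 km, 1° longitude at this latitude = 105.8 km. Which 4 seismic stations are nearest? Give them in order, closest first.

Distances from 18.754°N, 99.257°W:
M4: 284.483 km
M5: 329.810 km
M6: 108.233 km
M7: 284.691 km
M8: 156.332 km
M9: 117.030 km
M10: 227.896 km
M11: 244.198 km
M12: 190.380 km
M13: 213.274 km
M14: 314.807 km
Sorted: M6 (108.233 km) < M9 (117.030 km) < M8 (156.332 km) < M12 (190.380 km) < M13 (213.274 km) < M10 (227.896 km) < …

M6, M9, M8, M12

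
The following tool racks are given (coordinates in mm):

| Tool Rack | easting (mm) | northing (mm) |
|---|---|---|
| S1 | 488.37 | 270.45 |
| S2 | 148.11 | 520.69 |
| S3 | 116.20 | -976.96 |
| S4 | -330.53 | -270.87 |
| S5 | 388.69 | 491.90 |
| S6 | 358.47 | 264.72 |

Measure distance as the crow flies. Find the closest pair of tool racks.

Pairwise distances:
S1–S2: √((-340.26)² + (250.24)²) = √(115776.8676 + 62620.0576) = 422.37 mm
S1–S3: √((-372.17)² + (-1247.41)²) = √(138510.5089 + 1556031.7081) = 1301.75 mm
S1–S4: √((-818.90)² + (-541.32)²) = √(670597.2100 + 293027.3424) = 981.64 mm
S1–S5: √((-99.68)² + (221.45)²) = √(9936.1024 + 49040.1025) = 242.85 mm
S1–S6: √((-129.90)² + (-5.73)²) = √(16874.0100 + 32.8329) = 130.03 mm
S2–S3: √((-31.91)² + (-1497.65)²) = √(1018.2481 + 2242955.5225) = 1497.99 mm
S2–S4: √((-478.64)² + (-791.56)²) = √(229096.2496 + 626567.2336) = 925.02 mm
S2–S5: √((240.58)² + (-28.79)²) = √(57878.7364 + 828.8641) = 242.30 mm
S2–S6: √((210.36)² + (-255.97)²) = √(44251.3296 + 65520.6409) = 331.32 mm
S3–S4: √((-446.73)² + (706.09)²) = √(199567.6929 + 498563.0881) = 835.54 mm
S3–S5: √((272.49)² + (1468.86)²) = √(74250.8001 + 2157549.6996) = 1493.92 mm
S3–S6: √((242.27)² + (1241.68)²) = √(58694.7529 + 1541769.2224) = 1265.09 mm
S4–S5: √((719.22)² + (762.77)²) = √(517277.4084 + 581818.0729) = 1048.38 mm
S4–S6: √((689.00)² + (535.59)²) = √(474721.0000 + 286856.6481) = 872.68 mm
S5–S6: √((-30.22)² + (-227.18)²) = √(913.2484 + 51610.7524) = 229.18 mm
Closest pair: S1–S6 at 130.03 mm.

S1 and S6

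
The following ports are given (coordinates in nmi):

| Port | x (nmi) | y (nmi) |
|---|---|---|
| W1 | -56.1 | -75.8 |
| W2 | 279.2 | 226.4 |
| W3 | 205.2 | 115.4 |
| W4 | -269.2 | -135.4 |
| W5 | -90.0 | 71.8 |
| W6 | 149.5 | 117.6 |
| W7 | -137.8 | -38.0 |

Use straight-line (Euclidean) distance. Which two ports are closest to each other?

W3 and W6

Pairwise distances:
W3–W6: 55.7 nmi
W1–W7: 90.0 nmi
W5–W7: 119.8 nmi
W2–W3: 133.4 nmi
W1–W5: 151.4 nmi
W4–W7: 163.6 nmi
W2–W6: 169.3 nmi
W1–W4: 221.3 nmi
W5–W6: 243.8 nmi
W4–W5: 273.9 nmi
W1–W6: 282.3 nmi
W3–W5: 298.4 nmi
W1–W3: 323.8 nmi
W6–W7: 326.7 nmi
W3–W7: 375.7 nmi
W2–W5: 400.3 nmi
W1–W2: 451.4 nmi
W4–W6: 489.2 nmi
W2–W7: 493.8 nmi
W3–W4: 536.6 nmi
W2–W4: 657.0 nmi
Closest pair: W3–W6 at 55.7 nmi.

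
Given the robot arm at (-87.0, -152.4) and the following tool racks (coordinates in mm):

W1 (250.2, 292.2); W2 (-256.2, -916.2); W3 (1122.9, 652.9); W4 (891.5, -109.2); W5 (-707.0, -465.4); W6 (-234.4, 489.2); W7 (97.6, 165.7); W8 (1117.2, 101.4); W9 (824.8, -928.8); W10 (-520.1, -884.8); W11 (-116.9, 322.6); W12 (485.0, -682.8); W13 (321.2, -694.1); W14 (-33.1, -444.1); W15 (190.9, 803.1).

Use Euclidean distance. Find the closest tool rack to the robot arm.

W14

Distances from (-87.0, -152.4):
W1: 558.0 mm
W2: 782.3 mm
W3: 1453.4 mm
W4: 979.5 mm
W5: 694.5 mm
W6: 658.3 mm
W7: 367.8 mm
W8: 1230.7 mm
W9: 1197.6 mm
W10: 850.9 mm
W11: 475.9 mm
W12: 780.1 mm
W13: 678.3 mm
W14: 296.6 mm
W15: 995.1 mm
Minimum: W14 at 296.6 mm.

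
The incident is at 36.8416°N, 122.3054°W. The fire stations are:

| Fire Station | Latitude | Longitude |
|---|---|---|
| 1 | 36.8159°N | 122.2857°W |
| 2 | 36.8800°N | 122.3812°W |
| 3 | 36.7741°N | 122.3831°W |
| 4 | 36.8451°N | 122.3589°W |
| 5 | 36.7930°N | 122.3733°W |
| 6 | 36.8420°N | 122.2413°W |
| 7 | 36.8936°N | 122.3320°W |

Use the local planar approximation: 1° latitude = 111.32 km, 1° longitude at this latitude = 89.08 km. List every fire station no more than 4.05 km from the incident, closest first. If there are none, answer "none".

Distances from 36.8416°N, 122.3054°W:
1: √((-0.0257·111.32)² + (0.0197·89.08)²) = √(8.184886 + 3.079590) = 3.3563 km
2: √((0.0384·111.32)² + (-0.0758·89.08)²) = √(18.272957 + 45.593069) = 7.9916 km
3: √((-0.0675·111.32)² + (-0.0777·89.08)²) = √(56.461699 + 47.907384) = 10.2161 km
4: √((0.0035·111.32)² + (-0.0535·89.08)²) = √(0.151804 + 22.712659) = 4.7817 km
5: √((-0.0486·111.32)² + (-0.0679·89.08)²) = √(29.269745 + 36.584739) = 8.1151 km
6: √((0.0004·111.32)² + (0.0641·89.08)²) = √(0.001983 + 32.604420) = 5.7102 km
7: √((0.0520·111.32)² + (-0.0266·89.08)²) = √(33.508353 + 5.614663) = 6.2548 km
Threshold 4.05 km: 1 (3.3563 km) is within range.

1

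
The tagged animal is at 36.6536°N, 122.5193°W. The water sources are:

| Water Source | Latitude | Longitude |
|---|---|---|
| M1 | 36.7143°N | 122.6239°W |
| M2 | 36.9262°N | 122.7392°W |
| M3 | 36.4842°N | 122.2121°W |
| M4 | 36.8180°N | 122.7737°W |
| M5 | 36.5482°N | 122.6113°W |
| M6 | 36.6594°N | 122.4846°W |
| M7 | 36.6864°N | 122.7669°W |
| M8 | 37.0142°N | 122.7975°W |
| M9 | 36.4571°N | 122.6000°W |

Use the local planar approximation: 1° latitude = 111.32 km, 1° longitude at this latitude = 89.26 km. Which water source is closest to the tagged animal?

Distances from 36.6536°N, 122.5193°W:
M1: √((0.0607·111.32)² + (-0.1046·89.26)²) = √(45.658725 + 87.172025) = 11.5252 km
M2: √((0.2726·111.32)² + (-0.2199·89.26)²) = √(920.869520 + 385.269140) = 36.1405 km
M3: √((-0.1694·111.32)² + (0.3072·89.26)²) = √(355.609379 + 751.893253) = 33.2792 km
M4: √((0.1644·111.32)² + (-0.2544·89.26)²) = √(334.926894 + 515.641638) = 29.1645 km
M5: √((-0.1054·111.32)² + (-0.0920·89.26)²) = √(137.666293 + 67.435630) = 14.3214 km
M6: √((0.0058·111.32)² + (0.0347·89.26)²) = √(0.416872 + 9.593404) = 3.1639 km
M7: √((0.0328·111.32)² + (-0.2476·89.26)²) = √(13.331962 + 488.444300) = 22.4004 km
M8: √((0.3606·111.32)² + (-0.2782·89.26)²) = √(1611.379522 + 616.634780) = 47.2018 km
M9: √((-0.1965·111.32)² + (-0.0807·89.26)²) = √(478.488500 + 51.887272) = 23.0299 km
Minimum: M6 at 3.1639 km.

M6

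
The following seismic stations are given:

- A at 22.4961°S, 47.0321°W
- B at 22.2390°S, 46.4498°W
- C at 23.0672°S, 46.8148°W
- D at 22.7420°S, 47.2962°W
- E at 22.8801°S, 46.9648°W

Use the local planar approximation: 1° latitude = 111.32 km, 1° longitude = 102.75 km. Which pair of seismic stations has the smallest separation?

C and E

Pairwise distances:
C–E: 25.9104 km
D–E: 37.3608 km
A–D: 38.5447 km
A–E: 43.3026 km
C–D: 61.2960 km
A–B: 66.3243 km
A–C: 67.3816 km
B–E: 88.8449 km
B–C: 99.5314 km
B–D: 103.4345 km
Closest pair: C–E at 25.9104 km.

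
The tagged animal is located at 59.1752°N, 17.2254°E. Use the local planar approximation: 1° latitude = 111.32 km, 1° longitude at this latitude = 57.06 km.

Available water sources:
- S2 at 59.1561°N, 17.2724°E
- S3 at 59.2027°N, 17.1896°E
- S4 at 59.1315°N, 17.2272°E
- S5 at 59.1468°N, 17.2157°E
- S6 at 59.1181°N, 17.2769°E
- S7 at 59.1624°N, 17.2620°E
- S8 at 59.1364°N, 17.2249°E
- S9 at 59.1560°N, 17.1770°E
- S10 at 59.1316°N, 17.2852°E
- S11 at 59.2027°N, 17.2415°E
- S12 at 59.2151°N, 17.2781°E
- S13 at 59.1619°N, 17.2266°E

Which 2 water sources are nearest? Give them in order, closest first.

Distances from 59.1752°N, 17.2254°E:
S2: √((-0.0191·111.32)² + (0.0470·57.06)²) = √(4.520777 + 7.192159) = 3.4224 km
S3: √((0.0275·111.32)² + (-0.0358·57.06)²) = √(9.371558 + 4.172819) = 3.6803 km
S4: √((-0.0437·111.32)² + (0.0018·57.06)²) = √(23.665150 + 0.010549) = 4.8658 km
S5: √((-0.0284·111.32)² + (-0.0097·57.06)²) = √(9.995006 + 0.306342) = 3.2096 km
S6: √((-0.0571·111.32)² + (0.0515·57.06)²) = √(40.403465 + 8.635311) = 7.0028 km
S7: √((-0.0128·111.32)² + (0.0366·57.06)²) = √(2.030329 + 4.361398) = 2.5282 km
S8: √((-0.0388·111.32)² + (-0.0005·57.06)²) = √(18.655627 + 0.000814) = 4.3193 km
S9: √((-0.0192·111.32)² + (-0.0484·57.06)²) = √(4.568239 + 7.627009) = 3.4922 km
S10: √((-0.0436·111.32)² + (0.0598·57.06)²) = √(23.556967 + 11.643027) = 5.9330 km
S11: √((0.0275·111.32)² + (0.0161·57.06)²) = √(9.371558 + 0.843947) = 3.1962 km
S12: √((0.0399·111.32)² + (0.0527·57.06)²) = √(19.728415 + 9.042422) = 5.3638 km
S13: √((-0.0133·111.32)² + (0.0012·57.06)²) = √(2.192046 + 0.004688) = 1.4821 km
Sorted: S13 (1.4821 km) < S7 (2.5282 km) < S11 (3.1962 km) < S5 (3.2096 km) < …

S13, S7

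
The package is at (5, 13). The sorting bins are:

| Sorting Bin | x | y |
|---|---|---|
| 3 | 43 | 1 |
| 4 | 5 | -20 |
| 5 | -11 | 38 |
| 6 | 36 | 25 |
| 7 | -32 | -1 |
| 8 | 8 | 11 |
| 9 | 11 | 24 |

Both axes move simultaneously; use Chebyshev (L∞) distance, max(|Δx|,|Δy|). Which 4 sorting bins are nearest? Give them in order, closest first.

8, 9, 5, 6

Distances from (5, 13):
3: max(|38|, |-12|) = 38
4: max(|0|, |-33|) = 33
5: max(|-16|, |25|) = 25
6: max(|31|, |12|) = 31
7: max(|-37|, |-14|) = 37
8: max(|3|, |-2|) = 3
9: max(|6|, |11|) = 11
Sorted: 8 (3) < 9 (11) < 5 (25) < 6 (31) < 4 (33) < 7 (37) < …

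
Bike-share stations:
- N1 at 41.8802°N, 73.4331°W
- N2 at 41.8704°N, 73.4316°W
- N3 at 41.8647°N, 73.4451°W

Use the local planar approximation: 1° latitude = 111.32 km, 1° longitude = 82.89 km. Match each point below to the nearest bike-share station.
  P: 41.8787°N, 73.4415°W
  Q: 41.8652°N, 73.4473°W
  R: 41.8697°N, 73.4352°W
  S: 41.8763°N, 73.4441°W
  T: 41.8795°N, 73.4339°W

P at 41.8787°N, 73.4415°W:
  N1: 0.7160 km
  N2: 1.2358 km
  N3: 1.5868 km
  → nearest: N1 (0.7160 km)
Q at 41.8652°N, 73.4473°W:
  N1: 2.0430 km
  N2: 1.4243 km
  N3: 0.1907 km
  → nearest: N3 (0.1907 km)
R at 41.8697°N, 73.4352°W:
  N1: 1.1818 km
  N2: 0.3084 km
  N3: 0.9916 km
  → nearest: N2 (0.3084 km)
S at 41.8763°N, 73.4441°W:
  N1: 1.0099 km
  N2: 1.2268 km
  N3: 1.2940 km
  → nearest: N1 (1.0099 km)
T at 41.8795°N, 73.4339°W:
  N1: 0.1023 km
  N2: 1.0308 km
  N3: 1.8911 km
  → nearest: N1 (0.1023 km)

P→N1; Q→N3; R→N2; S→N1; T→N1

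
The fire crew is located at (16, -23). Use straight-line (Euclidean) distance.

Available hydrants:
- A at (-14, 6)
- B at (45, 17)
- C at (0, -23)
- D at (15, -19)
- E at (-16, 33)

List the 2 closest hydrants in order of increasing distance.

Distances from (16, -23):
A: √((-30)² + (29)²) = √(900.000 + 841.000) = 41.7
B: √((29)² + (40)²) = √(841.000 + 1600.000) = 49.4
C: √((-16)² + (0)²) = √(256.000 + 0.000) = 16.0
D: √((-1)² + (4)²) = √(1.000 + 16.000) = 4.1
E: √((-32)² + (56)²) = √(1024.000 + 3136.000) = 64.5
Sorted: D (4.1) < C (16.0) < A (41.7) < B (49.4) < …

D, C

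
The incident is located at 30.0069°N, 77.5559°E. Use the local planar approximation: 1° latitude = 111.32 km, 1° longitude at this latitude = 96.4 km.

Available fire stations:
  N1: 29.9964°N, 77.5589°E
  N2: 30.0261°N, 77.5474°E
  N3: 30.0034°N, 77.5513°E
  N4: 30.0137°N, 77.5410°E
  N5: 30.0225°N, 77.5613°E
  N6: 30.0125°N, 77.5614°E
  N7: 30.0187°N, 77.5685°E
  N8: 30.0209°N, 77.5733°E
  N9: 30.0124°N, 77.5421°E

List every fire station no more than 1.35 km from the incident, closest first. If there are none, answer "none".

Distances from 30.0069°N, 77.5559°E:
N1: 1.2041 km
N2: 2.2890 km
N3: 0.5903 km
N4: 1.6236 km
N5: 1.8129 km
N6: 0.8184 km
N7: 1.7891 km
N8: 2.2896 km
N9: 1.4644 km
Threshold 1.35 km: N3 (0.5903 km), N6 (0.8184 km), N1 (1.2041 km) are within range.

N3, N6, N1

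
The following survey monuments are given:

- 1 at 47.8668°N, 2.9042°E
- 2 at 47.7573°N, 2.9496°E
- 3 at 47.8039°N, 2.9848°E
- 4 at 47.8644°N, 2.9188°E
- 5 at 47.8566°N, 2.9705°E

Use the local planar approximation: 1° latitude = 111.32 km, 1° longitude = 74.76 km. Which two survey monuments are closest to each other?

1 and 4

Pairwise distances:
1–4: √((-0.0024·111.32)² + (0.0146·74.76)²) = √(0.071379 + 1.191364) = 1.1237 km
4–5: √((-0.0078·111.32)² + (0.0517·74.76)²) = √(0.753938 + 14.938936) = 3.9614 km
1–5: √((-0.0102·111.32)² + (0.0663·74.76)²) = √(1.289278 + 24.567765) = 5.0850 km
2–3: √((0.0466·111.32)² + (0.0352·74.76)²) = √(26.910281 + 6.925066) = 5.8168 km
3–5: √((0.0527·111.32)² + (-0.0143·74.76)²) = √(34.416573 + 1.142906) = 5.9632 km
3–4: √((0.0605·111.32)² + (-0.0660·74.76)²) = √(45.358339 + 24.345935) = 8.3489 km
1–3: √((-0.0629·111.32)² + (0.0806·74.76)²) = √(49.028396 + 36.308530) = 9.2378 km
2–5: √((0.0993·111.32)² + (0.0209·74.76)²) = √(122.192596 + 2.441356) = 11.1640 km
2–4: √((0.1071·111.32)² + (-0.0308·74.76)²) = √(142.142954 + 5.302004) = 12.1427 km
1–2: √((-0.1095·111.32)² + (0.0454·74.76)²) = √(148.584885 + 11.519942) = 12.6533 km
Closest pair: 1–4 at 1.1237 km.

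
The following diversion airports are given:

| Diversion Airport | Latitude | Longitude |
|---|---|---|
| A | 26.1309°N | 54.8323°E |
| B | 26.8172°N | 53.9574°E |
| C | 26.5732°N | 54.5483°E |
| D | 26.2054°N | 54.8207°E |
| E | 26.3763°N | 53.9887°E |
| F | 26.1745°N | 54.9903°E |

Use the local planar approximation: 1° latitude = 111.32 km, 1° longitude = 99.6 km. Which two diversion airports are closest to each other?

Pairwise distances:
A–B: √((0.6863·111.32)² + (-0.8749·99.6)²) = √(5836.794366 + 7593.386571) = 115.8887 km
A–C: √((0.4423·111.32)² + (-0.2840·99.6)²) = √(2424.266019 + 800.120425) = 56.7837 km
A–D: √((0.0745·111.32)² + (-0.0116·99.6)²) = √(68.779488 + 1.334857) = 8.3734 km
A–E: √((0.2454·111.32)² + (-0.8436·99.6)²) = √(746.269190 + 7059.790589) = 88.3519 km
A–F: √((0.0436·111.32)² + (0.1580·99.6)²) = √(23.556967 + 247.646874) = 16.4683 km
B–C: √((-0.2440·111.32)² + (0.5909·99.6)²) = √(737.778590 + 3463.750941) = 64.8192 km
B–D: √((-0.6118·111.32)² + (0.8633·99.6)²) = √(4638.369482 + 7393.365195) = 109.6893 km
B–E: √((-0.4409·111.32)² + (0.0313·99.6)²) = √(2408.943383 + 9.718682) = 49.1799 km
B–F: √((-0.6427·111.32)² + (1.0329·99.6)²) = √(5118.739110 + 10583.644208) = 125.3092 km
C–D: √((-0.3678·111.32)² + (0.2724·99.6)²) = √(1676.369865 + 736.093331) = 49.1168 km
C–E: √((-0.1969·111.32)² + (-0.5596·99.6)²) = √(480.438528 + 3106.519532) = 59.8912 km
C–F: √((-0.3987·111.32)² + (0.4420·99.6)²) = √(1969.875899 + 1938.042138) = 62.5133 km
D–E: √((0.1709·111.32)² + (-0.8320·99.6)²) = √(361.934949 + 6866.972836) = 85.0230 km
D–F: √((-0.0309·111.32)² + (0.1696·99.6)²) = √(11.832141 + 285.345069) = 17.2388 km
E–F: √((-0.2018·111.32)² + (1.0016·99.6)²) = √(504.648189 + 9951.929908) = 102.2574 km
Closest pair: A–D at 8.3734 km.

A and D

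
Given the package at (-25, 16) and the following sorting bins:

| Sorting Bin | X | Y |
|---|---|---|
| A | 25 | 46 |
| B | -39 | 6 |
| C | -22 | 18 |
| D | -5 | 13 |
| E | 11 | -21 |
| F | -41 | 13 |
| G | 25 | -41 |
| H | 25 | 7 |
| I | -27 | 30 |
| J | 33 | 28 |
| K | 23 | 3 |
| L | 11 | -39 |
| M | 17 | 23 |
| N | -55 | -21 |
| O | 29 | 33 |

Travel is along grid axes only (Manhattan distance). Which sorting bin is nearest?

Distances from (-25, 16):
A: 80
B: 24
C: 5
D: 23
E: 73
F: 19
G: 107
H: 59
I: 16
J: 70
K: 61
L: 91
M: 49
N: 67
O: 71
Minimum: C at 5.

C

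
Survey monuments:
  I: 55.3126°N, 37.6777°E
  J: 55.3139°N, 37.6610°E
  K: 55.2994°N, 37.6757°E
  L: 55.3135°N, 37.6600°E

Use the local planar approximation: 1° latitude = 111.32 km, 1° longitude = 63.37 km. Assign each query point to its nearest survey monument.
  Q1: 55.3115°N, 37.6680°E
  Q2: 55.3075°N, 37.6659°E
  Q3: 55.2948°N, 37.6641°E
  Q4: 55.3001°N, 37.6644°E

Q1 at 55.3115°N, 37.6680°E:
  I: 0.6268 km
  J: 0.5178 km
  K: 1.4326 km
  L: 0.5537 km
  → nearest: J (0.5178 km)
Q2 at 55.3075°N, 37.6659°E:
  I: 0.9389 km
  J: 0.7772 km
  K: 1.0949 km
  L: 0.7654 km
  → nearest: L (0.7654 km)
Q3 at 55.2948°N, 37.6641°E:
  I: 2.1608 km
  J: 2.1353 km
  K: 0.8959 km
  L: 2.0978 km
  → nearest: K (0.8959 km)
Q4 at 55.3001°N, 37.6644°E:
  I: 1.6268 km
  J: 1.5513 km
  K: 0.7203 km
  L: 1.5175 km
  → nearest: K (0.7203 km)

Q1→J; Q2→L; Q3→K; Q4→K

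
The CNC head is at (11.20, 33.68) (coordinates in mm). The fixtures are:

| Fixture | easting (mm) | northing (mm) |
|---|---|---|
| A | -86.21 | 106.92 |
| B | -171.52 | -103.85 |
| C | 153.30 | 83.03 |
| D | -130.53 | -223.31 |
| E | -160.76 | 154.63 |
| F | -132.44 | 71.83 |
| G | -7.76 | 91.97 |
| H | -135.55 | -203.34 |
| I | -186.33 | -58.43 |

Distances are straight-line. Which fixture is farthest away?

Distances from (11.20, 33.68):
A: 121.87 mm
B: 228.69 mm
C: 150.43 mm
D: 293.48 mm
E: 210.24 mm
F: 148.62 mm
G: 61.30 mm
H: 278.77 mm
I: 217.95 mm
Maximum: D at 293.48 mm.

D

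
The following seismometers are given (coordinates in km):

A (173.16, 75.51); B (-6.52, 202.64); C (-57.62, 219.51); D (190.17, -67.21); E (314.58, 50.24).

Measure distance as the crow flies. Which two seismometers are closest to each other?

Pairwise distances:
A–B: 220.11 km
A–C: 272.02 km
A–D: 143.73 km
A–E: 143.66 km
B–C: 53.81 km
B–D: 333.93 km
B–E: 355.43 km
C–D: 378.96 km
C–E: 408.88 km
D–E: 171.09 km
Closest pair: B–C at 53.81 km.

B and C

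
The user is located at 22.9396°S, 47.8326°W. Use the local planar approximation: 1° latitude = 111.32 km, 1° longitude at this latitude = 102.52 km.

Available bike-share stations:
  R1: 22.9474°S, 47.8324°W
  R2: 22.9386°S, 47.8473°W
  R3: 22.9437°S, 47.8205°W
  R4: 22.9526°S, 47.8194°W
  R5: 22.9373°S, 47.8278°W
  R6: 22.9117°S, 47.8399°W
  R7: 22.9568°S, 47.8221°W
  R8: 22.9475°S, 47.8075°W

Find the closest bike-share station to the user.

R5

Distances from 22.9396°S, 47.8326°W:
R1: 0.8685 km
R2: 1.5111 km
R3: 1.3218 km
R4: 1.9813 km
R5: 0.5547 km
R6: 3.1947 km
R7: 2.1966 km
R8: 2.7194 km
Minimum: R5 at 0.5547 km.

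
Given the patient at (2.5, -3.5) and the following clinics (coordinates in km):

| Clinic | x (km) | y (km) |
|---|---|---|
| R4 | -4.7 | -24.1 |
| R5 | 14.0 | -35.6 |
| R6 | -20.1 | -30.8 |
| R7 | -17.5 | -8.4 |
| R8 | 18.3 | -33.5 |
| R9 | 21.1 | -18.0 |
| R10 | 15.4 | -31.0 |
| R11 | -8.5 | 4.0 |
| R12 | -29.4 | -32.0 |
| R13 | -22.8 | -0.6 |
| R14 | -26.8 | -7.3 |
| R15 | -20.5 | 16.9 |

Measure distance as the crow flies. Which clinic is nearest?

Distances from (2.5, -3.5):
R4: √((-7.2)² + (-20.6)²) = √(51.840 + 424.360) = 21.8 km
R5: √((11.5)² + (-32.1)²) = √(132.250 + 1030.410) = 34.1 km
R6: √((-22.6)² + (-27.3)²) = √(510.760 + 745.290) = 35.4 km
R7: √((-20.0)² + (-4.9)²) = √(400.000 + 24.010) = 20.6 km
R8: √((15.8)² + (-30.0)²) = √(249.640 + 900.000) = 33.9 km
R9: √((18.6)² + (-14.5)²) = √(345.960 + 210.250) = 23.6 km
R10: √((12.9)² + (-27.5)²) = √(166.410 + 756.250) = 30.4 km
R11: √((-11.0)² + (7.5)²) = √(121.000 + 56.250) = 13.3 km
R12: √((-31.9)² + (-28.5)²) = √(1017.610 + 812.250) = 42.8 km
R13: √((-25.3)² + (2.9)²) = √(640.090 + 8.410) = 25.5 km
R14: √((-29.3)² + (-3.8)²) = √(858.490 + 14.440) = 29.5 km
R15: √((-23.0)² + (20.4)²) = √(529.000 + 416.160) = 30.7 km
Minimum: R11 at 13.3 km.

R11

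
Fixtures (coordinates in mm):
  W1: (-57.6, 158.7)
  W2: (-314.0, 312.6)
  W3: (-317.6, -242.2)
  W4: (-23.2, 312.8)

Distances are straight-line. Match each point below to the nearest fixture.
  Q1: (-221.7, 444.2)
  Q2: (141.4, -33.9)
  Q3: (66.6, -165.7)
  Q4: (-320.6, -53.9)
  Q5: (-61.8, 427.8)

Q1 at (-221.7, 444.2):
  W1: 329.3 mm
  W2: 160.7 mm
  W3: 693.1 mm
  W4: 238.1 mm
  → nearest: W2 (160.7 mm)
Q2 at (141.4, -33.9):
  W1: 276.9 mm
  W2: 572.2 mm
  W3: 504.1 mm
  W4: 383.8 mm
  → nearest: W1 (276.9 mm)
Q3 at (66.6, -165.7):
  W1: 347.4 mm
  W2: 611.3 mm
  W3: 391.7 mm
  W4: 486.9 mm
  → nearest: W1 (347.4 mm)
Q4 at (-320.6, -53.9):
  W1: 338.2 mm
  W2: 366.6 mm
  W3: 188.3 mm
  W4: 472.1 mm
  → nearest: W3 (188.3 mm)
Q5 at (-61.8, 427.8):
  W1: 269.1 mm
  W2: 277.3 mm
  W3: 717.2 mm
  W4: 121.3 mm
  → nearest: W4 (121.3 mm)

Q1→W2; Q2→W1; Q3→W1; Q4→W3; Q5→W4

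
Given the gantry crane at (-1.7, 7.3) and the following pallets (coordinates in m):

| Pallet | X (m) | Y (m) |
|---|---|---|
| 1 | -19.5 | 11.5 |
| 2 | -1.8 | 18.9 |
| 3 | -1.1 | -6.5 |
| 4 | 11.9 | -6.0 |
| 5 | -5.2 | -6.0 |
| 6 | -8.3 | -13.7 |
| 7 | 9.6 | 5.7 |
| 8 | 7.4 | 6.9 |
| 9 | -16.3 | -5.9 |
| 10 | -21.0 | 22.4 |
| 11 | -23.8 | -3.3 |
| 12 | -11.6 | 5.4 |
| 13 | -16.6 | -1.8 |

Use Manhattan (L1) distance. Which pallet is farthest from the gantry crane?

Distances from (-1.7, 7.3):
1: |-17.8| + |4.2| = 17.8 + 4.2 = 22.0 m
2: |-0.1| + |11.6| = 0.1 + 11.6 = 11.7 m
3: |0.6| + |-13.8| = 0.6 + 13.8 = 14.4 m
4: |13.6| + |-13.3| = 13.6 + 13.3 = 26.9 m
5: |-3.5| + |-13.3| = 3.5 + 13.3 = 16.8 m
6: |-6.6| + |-21.0| = 6.6 + 21.0 = 27.6 m
7: |11.3| + |-1.6| = 11.3 + 1.6 = 12.9 m
8: |9.1| + |-0.4| = 9.1 + 0.4 = 9.5 m
9: |-14.6| + |-13.2| = 14.6 + 13.2 = 27.8 m
10: |-19.3| + |15.1| = 19.3 + 15.1 = 34.4 m
11: |-22.1| + |-10.6| = 22.1 + 10.6 = 32.7 m
12: |-9.9| + |-1.9| = 9.9 + 1.9 = 11.8 m
13: |-14.9| + |-9.1| = 14.9 + 9.1 = 24.0 m
Maximum: 10 at 34.4 m.

10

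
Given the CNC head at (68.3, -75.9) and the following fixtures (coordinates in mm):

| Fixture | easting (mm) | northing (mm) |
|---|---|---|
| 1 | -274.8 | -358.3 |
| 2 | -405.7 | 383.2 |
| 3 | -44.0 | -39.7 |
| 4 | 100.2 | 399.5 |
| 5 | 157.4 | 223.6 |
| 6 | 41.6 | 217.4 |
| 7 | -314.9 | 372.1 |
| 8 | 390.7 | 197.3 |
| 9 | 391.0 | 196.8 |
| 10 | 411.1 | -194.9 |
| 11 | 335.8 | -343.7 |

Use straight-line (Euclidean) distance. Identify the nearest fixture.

3

Distances from (68.3, -75.9):
1: √((-343.1)² + (-282.4)²) = √(117717.610 + 79749.760) = 444.4 mm
2: √((-474.0)² + (459.1)²) = √(224676.000 + 210772.810) = 659.9 mm
3: √((-112.3)² + (36.2)²) = √(12611.290 + 1310.440) = 118.0 mm
4: √((31.9)² + (475.4)²) = √(1017.610 + 226005.160) = 476.5 mm
5: √((89.1)² + (299.5)²) = √(7938.810 + 89700.250) = 312.5 mm
6: √((-26.7)² + (293.3)²) = √(712.890 + 86024.890) = 294.5 mm
7: √((-383.2)² + (448.0)²) = √(146842.240 + 200704.000) = 589.5 mm
8: √((322.4)² + (273.2)²) = √(103941.760 + 74638.240) = 422.6 mm
9: √((322.7)² + (272.7)²) = √(104135.290 + 74365.290) = 422.5 mm
10: √((342.8)² + (-119.0)²) = √(117511.840 + 14161.000) = 362.9 mm
11: √((267.5)² + (-267.8)²) = √(71556.250 + 71716.840) = 378.5 mm
Minimum: 3 at 118.0 mm.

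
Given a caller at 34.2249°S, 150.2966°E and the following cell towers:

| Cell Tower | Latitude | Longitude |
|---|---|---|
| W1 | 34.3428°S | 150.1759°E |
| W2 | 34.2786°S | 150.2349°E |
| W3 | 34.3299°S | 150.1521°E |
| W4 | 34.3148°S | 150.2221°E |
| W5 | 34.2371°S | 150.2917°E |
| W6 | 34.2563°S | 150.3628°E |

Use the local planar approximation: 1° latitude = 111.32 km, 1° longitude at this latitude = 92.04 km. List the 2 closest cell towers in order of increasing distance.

Distances from 34.2249°S, 150.2966°E:
W1: √((-0.1179·111.32)² + (-0.1207·92.04)²) = √(172.255860 + 123.414947) = 17.1951 km
W2: √((-0.0537·111.32)² + (-0.0617·92.04)²) = √(35.735097 + 32.249542) = 8.2453 km
W3: √((-0.1050·111.32)² + (-0.1445·92.04)²) = √(136.623370 + 176.884148) = 17.7061 km
W4: √((-0.0899·111.32)² + (-0.0745·92.04)²) = √(100.153419 + 47.018175) = 12.1314 km
W5: √((-0.0122·111.32)² + (-0.0049·92.04)²) = √(1.844446 + 0.203397) = 1.4310 km
W6: √((-0.0314·111.32)² + (0.0662·92.04)²) = √(12.218157 + 37.125234) = 7.0245 km
Sorted: W5 (1.4310 km) < W6 (7.0245 km) < W2 (8.2453 km) < W4 (12.1314 km) < …

W5, W6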